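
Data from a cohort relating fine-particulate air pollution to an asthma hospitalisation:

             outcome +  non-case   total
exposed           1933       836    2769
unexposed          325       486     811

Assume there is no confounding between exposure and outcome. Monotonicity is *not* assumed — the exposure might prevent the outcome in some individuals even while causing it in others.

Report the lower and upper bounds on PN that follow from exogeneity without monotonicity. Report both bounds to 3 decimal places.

p₁ = P(outcome | exposed) = 1933/2769 = 0.69809
p₀ = P(outcome | unexposed) = 325/811 = 0.40074
Under exogeneity alone the bounds on PN are max{0,(p₁−p₀)/p₁} ≤ PN ≤ min{1,(1−p₀)/p₁}.
  lower = (p₁ − p₀)/p₁ = 0.29735 / 0.69809 ≈ 0.4259
  upper = min{1, (1 − p₀)/p₁} = 0.59926 / 0.69809 ≈ 0.8584

0.426 ≤ PN ≤ 0.858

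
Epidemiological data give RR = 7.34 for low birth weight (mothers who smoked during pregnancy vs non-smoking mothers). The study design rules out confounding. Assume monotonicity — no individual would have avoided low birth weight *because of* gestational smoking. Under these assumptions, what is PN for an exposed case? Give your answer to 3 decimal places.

Under exogeneity and monotonicity, PN = (RR − 1) / RR = 1 − 1/RR.
PN = (7.34 − 1) / 7.34 = 6.34 / 7.34 ≈ 0.8638

PN ≈ 0.864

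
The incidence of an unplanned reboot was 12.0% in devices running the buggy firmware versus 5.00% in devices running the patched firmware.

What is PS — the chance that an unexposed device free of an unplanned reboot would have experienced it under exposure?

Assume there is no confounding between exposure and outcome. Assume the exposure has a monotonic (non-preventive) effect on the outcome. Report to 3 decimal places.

PS ≈ 0.074

p₁ = 0.12, p₀ = 0.05.
Under exogeneity and monotonicity, PS = (p₁ − p₀) / (1 − p₀).
PS = (0.12 − 0.05) / (1 − 0.05) = 0.07 / 0.95 ≈ 0.0737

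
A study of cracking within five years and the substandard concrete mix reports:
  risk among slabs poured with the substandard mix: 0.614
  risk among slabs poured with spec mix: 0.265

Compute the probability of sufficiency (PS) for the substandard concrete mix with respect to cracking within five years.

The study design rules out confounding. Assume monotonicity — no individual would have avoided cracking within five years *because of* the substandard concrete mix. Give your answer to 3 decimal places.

PS ≈ 0.475

Let p₁ = 0.614, p₀ = 0.265.
Under exogeneity and monotonicity, PS = (p₁ − p₀) / (1 − p₀).
PS = (0.614 − 0.265) / (1 − 0.265) = 0.349 / 0.735 ≈ 0.4748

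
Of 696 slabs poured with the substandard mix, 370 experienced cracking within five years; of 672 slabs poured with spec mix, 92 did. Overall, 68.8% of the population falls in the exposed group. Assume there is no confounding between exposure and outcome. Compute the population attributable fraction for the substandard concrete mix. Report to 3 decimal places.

PAF ≈ 0.665

p₁ = P(outcome | exposed) = 370/696 = 0.53161
p₀ = P(outcome | unexposed) = 92/672 = 0.1369
Overall risk P(Y=1) = π·p₁ + (1−π)·p₀ = 0.688×0.53161 + 0.312×0.1369 = 0.40846.
Under exogeneity, PAF = [P(Y=1) − p₀] / P(Y=1).
PAF = (0.40846 − 0.1369) / 0.40846 ≈ 0.6648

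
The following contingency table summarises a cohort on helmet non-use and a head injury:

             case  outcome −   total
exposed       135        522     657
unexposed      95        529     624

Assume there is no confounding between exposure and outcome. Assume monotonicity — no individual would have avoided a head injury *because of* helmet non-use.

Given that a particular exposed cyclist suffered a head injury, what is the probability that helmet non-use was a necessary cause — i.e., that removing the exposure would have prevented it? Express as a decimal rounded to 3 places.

p₁ = P(outcome | exposed) = 135/657 = 0.20548
p₀ = P(outcome | unexposed) = 95/624 = 0.15224
Under exogeneity and monotonicity, PN = (p₁ − p₀) / p₁.
PN = (0.20548 − 0.15224) / 0.20548 = 0.053236 / 0.20548 ≈ 0.2591

PN ≈ 0.259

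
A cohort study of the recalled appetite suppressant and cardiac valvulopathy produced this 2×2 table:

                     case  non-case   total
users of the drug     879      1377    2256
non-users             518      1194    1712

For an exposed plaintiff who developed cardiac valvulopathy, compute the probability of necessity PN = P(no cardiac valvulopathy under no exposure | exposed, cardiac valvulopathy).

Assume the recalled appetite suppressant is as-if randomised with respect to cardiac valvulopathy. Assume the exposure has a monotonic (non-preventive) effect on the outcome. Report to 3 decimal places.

PN ≈ 0.223

p₁ = P(outcome | exposed) = 879/2256 = 0.38963
p₀ = P(outcome | unexposed) = 518/1712 = 0.30257
Under exogeneity and monotonicity, PN = (p₁ − p₀) / p₁.
PN = (0.38963 − 0.30257) / 0.38963 = 0.087058 / 0.38963 ≈ 0.2234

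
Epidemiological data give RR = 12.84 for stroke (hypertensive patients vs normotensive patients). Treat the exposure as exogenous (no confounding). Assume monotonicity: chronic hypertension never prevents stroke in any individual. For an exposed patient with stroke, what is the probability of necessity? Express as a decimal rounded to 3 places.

PN ≈ 0.922

Under exogeneity and monotonicity, PN = (RR − 1) / RR = 1 − 1/RR.
PN = (12.84 − 1) / 12.84 = 11.84 / 12.84 ≈ 0.9221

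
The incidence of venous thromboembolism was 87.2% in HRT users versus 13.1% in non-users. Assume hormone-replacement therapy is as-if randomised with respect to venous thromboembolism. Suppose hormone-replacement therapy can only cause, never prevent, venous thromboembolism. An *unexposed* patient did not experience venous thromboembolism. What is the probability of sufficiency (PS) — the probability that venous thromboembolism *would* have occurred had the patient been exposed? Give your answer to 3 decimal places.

p₁ = 0.872, p₀ = 0.131.
Under exogeneity and monotonicity, PS = (p₁ − p₀) / (1 − p₀).
PS = (0.872 − 0.131) / (1 − 0.131) = 0.741 / 0.869 ≈ 0.8527

PS ≈ 0.853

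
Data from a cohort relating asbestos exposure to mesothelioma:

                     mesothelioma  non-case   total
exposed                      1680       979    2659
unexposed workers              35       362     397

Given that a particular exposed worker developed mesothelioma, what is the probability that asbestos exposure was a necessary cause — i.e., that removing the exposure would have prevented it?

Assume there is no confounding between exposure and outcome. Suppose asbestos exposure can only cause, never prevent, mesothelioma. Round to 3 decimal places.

p₁ = P(outcome | exposed) = 1680/2659 = 0.63182
p₀ = P(outcome | unexposed) = 35/397 = 0.088161
Under exogeneity and monotonicity, PN = (p₁ − p₀)/p₁.
PN = (0.63182 − 0.088161) / 0.63182 ≈ 0.8605

PN ≈ 0.860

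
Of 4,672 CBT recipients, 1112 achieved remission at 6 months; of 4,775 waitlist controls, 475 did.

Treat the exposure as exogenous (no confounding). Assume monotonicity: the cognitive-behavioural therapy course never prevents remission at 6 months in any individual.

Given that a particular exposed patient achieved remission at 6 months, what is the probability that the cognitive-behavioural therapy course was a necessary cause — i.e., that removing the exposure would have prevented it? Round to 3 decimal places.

p₁ = P(outcome | exposed) = 1112/4672 = 0.23801
p₀ = P(outcome | unexposed) = 475/4775 = 0.099476
Under exogeneity and monotonicity, PN = (p₁ − p₀) / p₁.
PN = (0.23801 − 0.099476) / 0.23801 = 0.13854 / 0.23801 ≈ 0.5821

PN ≈ 0.582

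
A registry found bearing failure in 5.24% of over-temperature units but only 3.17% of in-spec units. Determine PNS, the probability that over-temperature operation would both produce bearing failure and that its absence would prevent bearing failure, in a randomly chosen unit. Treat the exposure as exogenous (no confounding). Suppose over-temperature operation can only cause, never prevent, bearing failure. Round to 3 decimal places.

p₁ = 0.0524, p₀ = 0.0317.
Under exogeneity and monotonicity, PNS = p₁ − p₀.
PNS = 0.0524 − 0.0317 = 0.0207

PNS ≈ 0.021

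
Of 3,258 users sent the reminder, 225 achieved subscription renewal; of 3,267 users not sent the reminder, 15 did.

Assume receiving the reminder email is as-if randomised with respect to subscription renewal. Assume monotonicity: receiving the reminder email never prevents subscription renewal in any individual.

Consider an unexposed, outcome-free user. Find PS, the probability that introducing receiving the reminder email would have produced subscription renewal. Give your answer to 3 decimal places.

p₁ = P(outcome | exposed) = 225/3258 = 0.069061
p₀ = P(outcome | unexposed) = 15/3267 = 0.0045914
Under exogeneity and monotonicity, PS = (p₁ − p₀) / (1 − p₀).
PS = (0.069061 − 0.0045914) / (1 − 0.0045914) = 0.064469 / 0.99541 ≈ 0.0648

PS ≈ 0.065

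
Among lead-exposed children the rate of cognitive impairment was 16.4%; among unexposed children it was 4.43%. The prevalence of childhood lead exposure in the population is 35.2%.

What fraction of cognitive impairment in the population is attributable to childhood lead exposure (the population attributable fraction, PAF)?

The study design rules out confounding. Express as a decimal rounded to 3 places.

p₁ = 0.164, p₀ = 0.0443.
Overall risk P(Y=1) = π·p₁ + (1−π)·p₀ = 0.352×0.164 + 0.648×0.0443 = 0.086434.
Under exogeneity, PAF = [P(Y=1) − p₀] / P(Y=1).
PAF = (0.086434 − 0.0443) / 0.086434 ≈ 0.4875

PAF ≈ 0.487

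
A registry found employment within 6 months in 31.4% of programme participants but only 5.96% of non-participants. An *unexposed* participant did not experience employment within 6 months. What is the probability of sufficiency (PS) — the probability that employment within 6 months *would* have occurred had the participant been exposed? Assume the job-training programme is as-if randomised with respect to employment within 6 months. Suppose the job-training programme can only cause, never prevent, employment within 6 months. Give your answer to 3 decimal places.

p₁ = 0.314, p₀ = 0.0596.
Under exogeneity and monotonicity, PS = (p₁ − p₀) / (1 − p₀).
PS = (0.314 − 0.0596) / (1 − 0.0596) = 0.2544 / 0.9404 ≈ 0.2705

PS ≈ 0.271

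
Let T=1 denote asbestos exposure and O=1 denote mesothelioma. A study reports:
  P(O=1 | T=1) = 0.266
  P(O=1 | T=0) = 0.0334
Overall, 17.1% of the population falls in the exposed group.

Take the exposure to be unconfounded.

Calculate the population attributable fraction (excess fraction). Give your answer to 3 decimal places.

PAF ≈ 0.544

Let p₁ = 0.266, p₀ = 0.0334.
Overall risk P(Y=1) = π·p₁ + (1−π)·p₀ = 0.171×0.266 + 0.829×0.0334 = 0.073175.
Under exogeneity, PAF = [P(Y=1) − p₀] / P(Y=1).
PAF = (0.073175 − 0.0334) / 0.073175 ≈ 0.5436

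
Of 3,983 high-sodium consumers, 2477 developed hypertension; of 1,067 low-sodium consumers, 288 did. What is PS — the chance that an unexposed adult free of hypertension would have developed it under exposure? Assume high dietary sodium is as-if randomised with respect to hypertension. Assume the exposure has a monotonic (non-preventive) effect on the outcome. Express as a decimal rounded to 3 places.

PS ≈ 0.482

p₁ = P(outcome | exposed) = 2477/3983 = 0.62189
p₀ = P(outcome | unexposed) = 288/1067 = 0.26992
Under exogeneity and monotonicity, PS = (p₁ − p₀) / (1 − p₀).
PS = (0.62189 − 0.26992) / (1 − 0.26992) = 0.35198 / 0.73008 ≈ 0.4821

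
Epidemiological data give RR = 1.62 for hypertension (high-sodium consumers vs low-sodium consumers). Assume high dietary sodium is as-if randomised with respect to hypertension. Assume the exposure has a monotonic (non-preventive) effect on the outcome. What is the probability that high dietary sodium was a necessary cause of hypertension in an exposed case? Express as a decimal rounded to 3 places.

Under exogeneity and monotonicity, PN = (RR − 1) / RR = 1 − 1/RR.
PN = (1.62 − 1) / 1.62 = 0.62 / 1.62 ≈ 0.3827

PN ≈ 0.383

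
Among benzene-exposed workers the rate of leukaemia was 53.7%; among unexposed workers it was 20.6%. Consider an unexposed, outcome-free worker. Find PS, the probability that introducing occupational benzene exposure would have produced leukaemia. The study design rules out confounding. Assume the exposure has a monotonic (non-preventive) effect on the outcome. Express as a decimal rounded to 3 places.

PS ≈ 0.417

p₁ = 0.537, p₀ = 0.206.
Under exogeneity and monotonicity, PS = (p₁ − p₀) / (1 − p₀).
PS = (0.537 − 0.206) / (1 − 0.206) = 0.331 / 0.794 ≈ 0.4169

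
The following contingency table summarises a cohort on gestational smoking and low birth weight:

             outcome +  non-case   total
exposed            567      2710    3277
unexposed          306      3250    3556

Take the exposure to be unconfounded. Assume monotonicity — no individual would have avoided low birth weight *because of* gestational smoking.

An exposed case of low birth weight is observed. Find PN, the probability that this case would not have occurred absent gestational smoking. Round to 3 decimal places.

p₁ = P(outcome | exposed) = 567/3277 = 0.17302
p₀ = P(outcome | unexposed) = 306/3556 = 0.086052
Under exogeneity and monotonicity, PN = (p₁ − p₀)/p₁.
PN = (0.17302 − 0.086052) / 0.17302 ≈ 0.5027

PN ≈ 0.503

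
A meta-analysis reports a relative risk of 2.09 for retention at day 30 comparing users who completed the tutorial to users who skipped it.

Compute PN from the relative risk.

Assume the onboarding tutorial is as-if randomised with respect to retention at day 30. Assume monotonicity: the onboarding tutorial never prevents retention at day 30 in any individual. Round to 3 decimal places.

Under exogeneity and monotonicity, PN = (RR − 1) / RR = 1 − 1/RR.
PN = (2.09 − 1) / 2.09 = 1.09 / 2.09 ≈ 0.5215

PN ≈ 0.522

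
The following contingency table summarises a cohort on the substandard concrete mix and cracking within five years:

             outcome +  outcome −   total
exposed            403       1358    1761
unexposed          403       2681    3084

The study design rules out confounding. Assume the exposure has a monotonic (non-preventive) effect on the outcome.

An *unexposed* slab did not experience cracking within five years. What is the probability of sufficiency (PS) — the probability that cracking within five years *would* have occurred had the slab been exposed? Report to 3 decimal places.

PS ≈ 0.113

p₁ = P(outcome | exposed) = 403/1761 = 0.22885
p₀ = P(outcome | unexposed) = 403/3084 = 0.13067
Under exogeneity and monotonicity, PS = (p₁ − p₀)/(1 − p₀).
PS = (0.22885 − 0.13067) / 0.86933 ≈ 0.1129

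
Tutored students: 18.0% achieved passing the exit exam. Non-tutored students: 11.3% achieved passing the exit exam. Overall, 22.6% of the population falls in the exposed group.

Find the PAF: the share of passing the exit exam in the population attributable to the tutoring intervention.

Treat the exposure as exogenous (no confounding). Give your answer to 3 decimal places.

p₁ = 0.18, p₀ = 0.113.
Overall risk P(Y=1) = π·p₁ + (1−π)·p₀ = 0.226×0.18 + 0.774×0.113 = 0.12814.
Under exogeneity, PAF = [P(Y=1) − p₀] / P(Y=1).
PAF = (0.12814 − 0.113) / 0.12814 ≈ 0.1182

PAF ≈ 0.118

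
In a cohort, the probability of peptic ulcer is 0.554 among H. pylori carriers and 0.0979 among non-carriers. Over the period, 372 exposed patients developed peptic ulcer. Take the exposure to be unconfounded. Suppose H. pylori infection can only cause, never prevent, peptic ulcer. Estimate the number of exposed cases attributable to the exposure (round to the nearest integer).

Let p₁ = 0.554, p₀ = 0.0979.
PN = (p₁ − p₀)/p₁ = (0.554 − 0.0979) / 0.554 ≈ 0.82329.
Attributable cases ≈ PN × (exposed cases) = 0.82329 × 372 ≈ 306.26.

about 306 cases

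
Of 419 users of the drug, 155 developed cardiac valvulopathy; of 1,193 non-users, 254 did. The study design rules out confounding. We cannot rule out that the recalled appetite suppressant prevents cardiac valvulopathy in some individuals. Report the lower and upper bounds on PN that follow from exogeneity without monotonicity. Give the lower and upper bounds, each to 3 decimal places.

0.424 ≤ PN ≤ 1.000

p₁ = P(outcome | exposed) = 155/419 = 0.36993
p₀ = P(outcome | unexposed) = 254/1193 = 0.21291
Under exogeneity alone the bounds on PN are max{0,(p₁−p₀)/p₁} ≤ PN ≤ min{1,(1−p₀)/p₁}.
  lower = (p₁ − p₀)/p₁ = 0.15702 / 0.36993 ≈ 0.4245
  upper = min{1, (1 − p₀)/p₁} = 0.78709 / 0.36993 ≈ 2.1277 → capped at 1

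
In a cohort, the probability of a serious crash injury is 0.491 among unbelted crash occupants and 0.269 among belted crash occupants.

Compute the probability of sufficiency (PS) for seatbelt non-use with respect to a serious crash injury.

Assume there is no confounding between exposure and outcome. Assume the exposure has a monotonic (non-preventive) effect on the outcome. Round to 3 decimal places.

PS ≈ 0.304

Let p₁ = 0.491, p₀ = 0.269.
Under exogeneity and monotonicity, PS = (p₁ − p₀) / (1 − p₀).
PS = (0.491 − 0.269) / (1 − 0.269) = 0.222 / 0.731 ≈ 0.3037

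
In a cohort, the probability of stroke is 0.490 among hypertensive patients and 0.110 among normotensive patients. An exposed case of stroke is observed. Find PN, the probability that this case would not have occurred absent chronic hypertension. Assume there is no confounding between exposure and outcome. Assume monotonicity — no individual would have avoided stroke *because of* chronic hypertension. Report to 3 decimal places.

Let p₁ = 0.49, p₀ = 0.11.
Under exogeneity and monotonicity, PN = (p₁ − p₀) / p₁.
PN = (0.49 − 0.11) / 0.49 = 0.38 / 0.49 ≈ 0.7755

PN ≈ 0.776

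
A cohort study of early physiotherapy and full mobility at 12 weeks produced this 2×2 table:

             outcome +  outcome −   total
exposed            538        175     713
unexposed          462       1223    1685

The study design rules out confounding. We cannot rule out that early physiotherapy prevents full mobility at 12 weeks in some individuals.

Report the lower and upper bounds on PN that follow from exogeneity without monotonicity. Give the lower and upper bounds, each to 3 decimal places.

0.637 ≤ PN ≤ 0.962

p₁ = P(outcome | exposed) = 538/713 = 0.75456
p₀ = P(outcome | unexposed) = 462/1685 = 0.27418
Under exogeneity alone the bounds on PN are max{0,(p₁−p₀)/p₁} ≤ PN ≤ min{1,(1−p₀)/p₁}.
  lower = (p₁ − p₀)/p₁ = 0.48037 / 0.75456 ≈ 0.6366
  upper = min{1, (1 − p₀)/p₁} = 0.72582 / 0.75456 ≈ 0.9619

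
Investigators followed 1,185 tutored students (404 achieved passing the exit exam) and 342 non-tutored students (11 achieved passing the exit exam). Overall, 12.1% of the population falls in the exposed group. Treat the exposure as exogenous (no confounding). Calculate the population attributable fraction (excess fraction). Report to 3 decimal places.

PAF ≈ 0.537

p₁ = P(outcome | exposed) = 404/1185 = 0.34093
p₀ = P(outcome | unexposed) = 11/342 = 0.032164
Overall risk P(Y=1) = π·p₁ + (1−π)·p₀ = 0.121×0.34093 + 0.879×0.032164 = 0.069524.
Under exogeneity, PAF = [P(Y=1) − p₀] / P(Y=1).
PAF = (0.069524 − 0.032164) / 0.069524 ≈ 0.5374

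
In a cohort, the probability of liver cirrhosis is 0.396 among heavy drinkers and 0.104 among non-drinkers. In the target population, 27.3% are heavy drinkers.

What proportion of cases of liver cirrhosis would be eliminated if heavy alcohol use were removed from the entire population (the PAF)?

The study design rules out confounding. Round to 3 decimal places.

PAF ≈ 0.434

Let p₁ = 0.396, p₀ = 0.104.
Overall risk P(Y=1) = π·p₁ + (1−π)·p₀ = 0.273×0.396 + 0.727×0.104 = 0.18372.
Under exogeneity, PAF = [P(Y=1) − p₀] / P(Y=1).
PAF = (0.18372 − 0.104) / 0.18372 ≈ 0.4339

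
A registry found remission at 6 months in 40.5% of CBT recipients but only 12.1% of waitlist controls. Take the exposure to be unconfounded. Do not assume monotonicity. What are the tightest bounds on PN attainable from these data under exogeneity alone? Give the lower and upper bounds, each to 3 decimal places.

0.701 ≤ PN ≤ 1.000

p₁ = 0.405, p₀ = 0.121.
Under exogeneity alone the bounds on PN are max{0,(p₁−p₀)/p₁} ≤ PN ≤ min{1,(1−p₀)/p₁}.
  lower = (p₁ − p₀)/p₁ = 0.284 / 0.405 ≈ 0.7012
  upper = min{1, (1 − p₀)/p₁} = 0.879 / 0.405 ≈ 2.1704 → capped at 1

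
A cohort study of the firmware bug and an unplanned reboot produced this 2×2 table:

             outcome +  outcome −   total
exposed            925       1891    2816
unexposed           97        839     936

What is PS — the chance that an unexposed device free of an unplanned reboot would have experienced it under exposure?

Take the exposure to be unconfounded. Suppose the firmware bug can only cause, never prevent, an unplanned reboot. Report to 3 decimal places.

PS ≈ 0.251

p₁ = P(outcome | exposed) = 925/2816 = 0.32848
p₀ = P(outcome | unexposed) = 97/936 = 0.10363
Under exogeneity and monotonicity, PS = (p₁ − p₀) / (1 − p₀).
PS = (0.32848 − 0.10363) / (1 − 0.10363) = 0.22485 / 0.89637 ≈ 0.2508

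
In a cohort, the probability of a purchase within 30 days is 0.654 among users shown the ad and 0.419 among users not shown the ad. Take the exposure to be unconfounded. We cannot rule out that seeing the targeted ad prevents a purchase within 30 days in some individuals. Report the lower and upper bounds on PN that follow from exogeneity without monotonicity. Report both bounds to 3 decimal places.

Let p₁ = 0.654, p₀ = 0.419.
Under exogeneity alone the bounds on PN are max{0,(p₁−p₀)/p₁} ≤ PN ≤ min{1,(1−p₀)/p₁}.
  lower = (p₁ − p₀)/p₁ = 0.235 / 0.654 ≈ 0.3593
  upper = min{1, (1 − p₀)/p₁} = 0.581 / 0.654 ≈ 0.8884

0.359 ≤ PN ≤ 0.888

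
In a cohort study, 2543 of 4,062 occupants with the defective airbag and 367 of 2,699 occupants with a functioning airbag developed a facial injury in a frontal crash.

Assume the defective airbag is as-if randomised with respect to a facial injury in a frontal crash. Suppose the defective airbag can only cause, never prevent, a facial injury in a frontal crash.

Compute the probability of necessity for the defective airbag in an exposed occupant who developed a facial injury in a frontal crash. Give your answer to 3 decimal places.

PN ≈ 0.783

p₁ = P(outcome | exposed) = 2543/4062 = 0.62605
p₀ = P(outcome | unexposed) = 367/2699 = 0.13598
Under exogeneity and monotonicity, PN = (p₁ − p₀) / p₁.
PN = (0.62605 − 0.13598) / 0.62605 = 0.49007 / 0.62605 ≈ 0.7828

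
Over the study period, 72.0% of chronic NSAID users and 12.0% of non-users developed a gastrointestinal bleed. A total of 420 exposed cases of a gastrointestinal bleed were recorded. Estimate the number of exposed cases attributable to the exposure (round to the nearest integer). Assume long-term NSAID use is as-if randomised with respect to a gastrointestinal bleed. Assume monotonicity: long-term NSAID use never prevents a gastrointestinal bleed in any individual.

about 350 cases

p₁ = 0.72, p₀ = 0.12.
PN = (p₁ − p₀)/p₁ = (0.72 − 0.12) / 0.72 ≈ 0.83333.
Attributable cases ≈ PN × (exposed cases) = 0.83333 × 420 ≈ 350.00.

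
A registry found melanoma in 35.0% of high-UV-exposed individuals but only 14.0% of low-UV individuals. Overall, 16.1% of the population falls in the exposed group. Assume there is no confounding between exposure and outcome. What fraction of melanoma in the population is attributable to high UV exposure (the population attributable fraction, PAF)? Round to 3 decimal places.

p₁ = 0.35, p₀ = 0.14.
Overall risk P(Y=1) = π·p₁ + (1−π)·p₀ = 0.161×0.35 + 0.839×0.14 = 0.17381.
Under exogeneity, PAF = [P(Y=1) − p₀] / P(Y=1).
PAF = (0.17381 − 0.14) / 0.17381 ≈ 0.1945

PAF ≈ 0.195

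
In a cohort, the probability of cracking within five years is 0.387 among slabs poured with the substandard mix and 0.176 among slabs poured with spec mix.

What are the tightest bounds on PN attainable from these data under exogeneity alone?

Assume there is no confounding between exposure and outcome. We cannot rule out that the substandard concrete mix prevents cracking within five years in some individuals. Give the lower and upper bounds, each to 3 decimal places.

Let p₁ = 0.387, p₀ = 0.176.
Under exogeneity alone the bounds on PN are max{0,(p₁−p₀)/p₁} ≤ PN ≤ min{1,(1−p₀)/p₁}.
  lower = (p₁ − p₀)/p₁ = 0.211 / 0.387 ≈ 0.5452
  upper = min{1, (1 − p₀)/p₁} = 0.824 / 0.387 ≈ 2.1292 → capped at 1

0.545 ≤ PN ≤ 1.000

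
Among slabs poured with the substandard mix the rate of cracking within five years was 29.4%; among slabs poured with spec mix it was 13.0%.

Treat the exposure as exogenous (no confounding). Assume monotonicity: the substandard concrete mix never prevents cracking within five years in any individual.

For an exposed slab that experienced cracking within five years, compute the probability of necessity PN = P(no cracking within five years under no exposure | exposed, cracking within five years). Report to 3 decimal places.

p₁ = 0.294, p₀ = 0.13.
Under exogeneity and monotonicity, PN = (p₁ − p₀) / p₁.
PN = (0.294 − 0.13) / 0.294 = 0.164 / 0.294 ≈ 0.5578

PN ≈ 0.558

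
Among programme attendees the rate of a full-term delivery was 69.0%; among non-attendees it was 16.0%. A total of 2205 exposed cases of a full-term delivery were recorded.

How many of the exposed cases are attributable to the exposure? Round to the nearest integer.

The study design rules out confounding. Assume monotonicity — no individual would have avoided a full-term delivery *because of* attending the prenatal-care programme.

p₁ = 0.69, p₀ = 0.16.
PN = (p₁ − p₀)/p₁ = (0.69 − 0.16) / 0.69 ≈ 0.76812.
Attributable cases ≈ PN × (exposed cases) = 0.76812 × 2205 ≈ 1693.70.

about 1694 cases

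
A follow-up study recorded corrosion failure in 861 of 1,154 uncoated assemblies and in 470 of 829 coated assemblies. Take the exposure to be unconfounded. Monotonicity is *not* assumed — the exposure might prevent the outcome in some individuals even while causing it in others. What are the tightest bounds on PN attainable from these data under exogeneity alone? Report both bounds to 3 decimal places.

p₁ = P(outcome | exposed) = 861/1154 = 0.7461
p₀ = P(outcome | unexposed) = 470/829 = 0.56695
Under exogeneity alone the bounds on PN are max{0,(p₁−p₀)/p₁} ≤ PN ≤ min{1,(1−p₀)/p₁}.
  lower = (p₁ − p₀)/p₁ = 0.17915 / 0.7461 ≈ 0.2401
  upper = min{1, (1 − p₀)/p₁} = 0.43305 / 0.7461 ≈ 0.5804

0.240 ≤ PN ≤ 0.580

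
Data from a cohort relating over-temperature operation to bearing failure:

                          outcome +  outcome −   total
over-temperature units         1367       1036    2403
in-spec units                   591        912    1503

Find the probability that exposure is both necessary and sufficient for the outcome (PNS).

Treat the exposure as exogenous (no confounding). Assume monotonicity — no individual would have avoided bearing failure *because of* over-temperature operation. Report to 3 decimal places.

PNS ≈ 0.176

p₁ = P(outcome | exposed) = 1367/2403 = 0.56887
p₀ = P(outcome | unexposed) = 591/1503 = 0.39321
Under exogeneity and monotonicity, PNS = p₁ − p₀.
PNS = 0.56887 − 0.39321 = 0.17566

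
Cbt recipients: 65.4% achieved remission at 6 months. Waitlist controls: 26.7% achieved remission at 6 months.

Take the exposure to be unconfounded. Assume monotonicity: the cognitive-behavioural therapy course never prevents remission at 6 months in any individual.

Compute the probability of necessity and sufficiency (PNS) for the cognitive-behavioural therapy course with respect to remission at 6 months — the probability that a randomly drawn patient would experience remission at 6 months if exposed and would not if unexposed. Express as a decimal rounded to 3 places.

p₁ = 0.654, p₀ = 0.267.
Under exogeneity and monotonicity, PNS = p₁ − p₀.
PNS = 0.654 − 0.267 = 0.387

PNS ≈ 0.387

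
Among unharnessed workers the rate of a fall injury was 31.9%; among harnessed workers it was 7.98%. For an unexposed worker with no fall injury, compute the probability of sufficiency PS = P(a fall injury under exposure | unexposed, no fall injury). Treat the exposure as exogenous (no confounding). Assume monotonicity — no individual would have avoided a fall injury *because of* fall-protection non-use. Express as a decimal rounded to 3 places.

p₁ = 0.319, p₀ = 0.0798.
Under exogeneity and monotonicity, PS = (p₁ − p₀) / (1 − p₀).
PS = (0.319 − 0.0798) / (1 − 0.0798) = 0.2392 / 0.9202 ≈ 0.2599

PS ≈ 0.260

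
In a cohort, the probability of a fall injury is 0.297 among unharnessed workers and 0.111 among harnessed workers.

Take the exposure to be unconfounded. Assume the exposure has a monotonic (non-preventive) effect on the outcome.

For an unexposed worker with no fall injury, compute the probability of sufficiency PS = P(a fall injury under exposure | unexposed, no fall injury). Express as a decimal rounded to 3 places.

Let p₁ = 0.297, p₀ = 0.111.
Under exogeneity and monotonicity, PS = (p₁ − p₀) / (1 − p₀).
PS = (0.297 − 0.111) / (1 − 0.111) = 0.186 / 0.889 ≈ 0.2092

PS ≈ 0.209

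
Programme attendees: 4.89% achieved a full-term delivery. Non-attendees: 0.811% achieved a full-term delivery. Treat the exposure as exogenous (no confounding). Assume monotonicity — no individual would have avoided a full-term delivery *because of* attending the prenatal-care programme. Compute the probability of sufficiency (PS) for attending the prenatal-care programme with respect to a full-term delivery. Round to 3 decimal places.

p₁ = 0.0489, p₀ = 0.00811.
Under exogeneity and monotonicity, PS = (p₁ − p₀) / (1 − p₀).
PS = (0.0489 − 0.00811) / (1 − 0.00811) = 0.04079 / 0.99189 ≈ 0.0411

PS ≈ 0.041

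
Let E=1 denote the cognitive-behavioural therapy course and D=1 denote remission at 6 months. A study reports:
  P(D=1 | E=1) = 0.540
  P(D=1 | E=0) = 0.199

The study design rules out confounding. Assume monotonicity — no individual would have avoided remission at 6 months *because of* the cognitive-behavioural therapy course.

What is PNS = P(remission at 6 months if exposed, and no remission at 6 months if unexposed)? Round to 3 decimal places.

Let p₁ = 0.54, p₀ = 0.199.
Under exogeneity and monotonicity, PNS = p₁ − p₀.
PNS = 0.54 − 0.199 = 0.341

PNS ≈ 0.341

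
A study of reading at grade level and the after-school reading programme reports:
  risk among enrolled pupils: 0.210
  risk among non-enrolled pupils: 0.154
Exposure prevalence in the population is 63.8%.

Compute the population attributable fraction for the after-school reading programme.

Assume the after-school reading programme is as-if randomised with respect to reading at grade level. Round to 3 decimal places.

Let p₁ = 0.21, p₀ = 0.154.
Overall risk P(Y=1) = π·p₁ + (1−π)·p₀ = 0.638×0.21 + 0.362×0.154 = 0.18973.
Under exogeneity, PAF = [P(Y=1) − p₀] / P(Y=1).
PAF = (0.18973 − 0.154) / 0.18973 ≈ 0.1883

PAF ≈ 0.188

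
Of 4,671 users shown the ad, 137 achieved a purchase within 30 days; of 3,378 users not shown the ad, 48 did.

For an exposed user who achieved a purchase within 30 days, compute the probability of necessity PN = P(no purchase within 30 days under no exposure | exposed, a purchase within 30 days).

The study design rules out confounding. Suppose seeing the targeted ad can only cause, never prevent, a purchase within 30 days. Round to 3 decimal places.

p₁ = P(outcome | exposed) = 137/4671 = 0.02933
p₀ = P(outcome | unexposed) = 48/3378 = 0.01421
Under exogeneity and monotonicity, PN = (p₁ − p₀) / p₁.
PN = (0.02933 − 0.01421) / 0.02933 = 0.01512 / 0.02933 ≈ 0.5155

PN ≈ 0.516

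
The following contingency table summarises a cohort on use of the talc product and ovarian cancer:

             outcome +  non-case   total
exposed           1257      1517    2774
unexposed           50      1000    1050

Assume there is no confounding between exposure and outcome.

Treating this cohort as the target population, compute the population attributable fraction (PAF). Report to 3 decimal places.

PAF ≈ 0.861

p₁ = P(outcome | exposed) = 1257/2774 = 0.45314
p₀ = P(outcome | unexposed) = 50/1050 = 0.047619
Exposure prevalence π = 2774/3824 = 0.72542; overall risk P(Y=1) = 0.34179.
Under exogeneity, PAF = [P(Y=1) − p₀]/P(Y=1).
PAF = (0.34179 − 0.047619) / 0.34179 ≈ 0.8607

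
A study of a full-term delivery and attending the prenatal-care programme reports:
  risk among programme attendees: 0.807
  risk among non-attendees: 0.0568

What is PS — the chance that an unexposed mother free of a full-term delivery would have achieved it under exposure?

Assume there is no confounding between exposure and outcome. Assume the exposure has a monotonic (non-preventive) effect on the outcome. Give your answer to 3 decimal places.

PS ≈ 0.795

Let p₁ = 0.807, p₀ = 0.0568.
Under exogeneity and monotonicity, PS = (p₁ − p₀) / (1 − p₀).
PS = (0.807 − 0.0568) / (1 − 0.0568) = 0.7502 / 0.9432 ≈ 0.7954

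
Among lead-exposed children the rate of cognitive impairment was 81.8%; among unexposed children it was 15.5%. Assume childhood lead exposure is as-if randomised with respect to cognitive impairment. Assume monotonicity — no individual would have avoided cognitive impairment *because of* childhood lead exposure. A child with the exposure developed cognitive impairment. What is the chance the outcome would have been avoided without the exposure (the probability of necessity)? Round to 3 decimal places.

p₁ = 0.818, p₀ = 0.155.
Under exogeneity and monotonicity, PN = (p₁ − p₀) / p₁.
PN = (0.818 − 0.155) / 0.818 = 0.663 / 0.818 ≈ 0.8105

PN ≈ 0.811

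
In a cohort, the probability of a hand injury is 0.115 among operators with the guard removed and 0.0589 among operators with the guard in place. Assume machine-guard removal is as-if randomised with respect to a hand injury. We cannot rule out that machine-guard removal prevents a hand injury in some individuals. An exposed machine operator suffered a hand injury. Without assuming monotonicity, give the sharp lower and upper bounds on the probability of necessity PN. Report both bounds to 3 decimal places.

0.488 ≤ PN ≤ 1.000

Let p₁ = 0.115, p₀ = 0.0589.
Under exogeneity alone the bounds on PN are max{0,(p₁−p₀)/p₁} ≤ PN ≤ min{1,(1−p₀)/p₁}.
  lower = (p₁ − p₀)/p₁ = 0.0561 / 0.115 ≈ 0.4878
  upper = min{1, (1 − p₀)/p₁} = 0.9411 / 0.115 ≈ 8.1835 → capped at 1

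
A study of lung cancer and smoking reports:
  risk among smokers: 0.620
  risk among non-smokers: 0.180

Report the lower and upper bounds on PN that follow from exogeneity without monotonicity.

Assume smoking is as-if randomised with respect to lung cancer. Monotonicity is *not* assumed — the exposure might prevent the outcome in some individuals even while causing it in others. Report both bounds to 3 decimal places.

0.710 ≤ PN ≤ 1.000

Let p₁ = 0.62, p₀ = 0.18.
Under exogeneity alone the bounds on PN are max{0,(p₁−p₀)/p₁} ≤ PN ≤ min{1,(1−p₀)/p₁}.
  lower = (p₁ − p₀)/p₁ = 0.44 / 0.62 ≈ 0.7097
  upper = min{1, (1 − p₀)/p₁} = 0.82 / 0.62 ≈ 1.3226 → capped at 1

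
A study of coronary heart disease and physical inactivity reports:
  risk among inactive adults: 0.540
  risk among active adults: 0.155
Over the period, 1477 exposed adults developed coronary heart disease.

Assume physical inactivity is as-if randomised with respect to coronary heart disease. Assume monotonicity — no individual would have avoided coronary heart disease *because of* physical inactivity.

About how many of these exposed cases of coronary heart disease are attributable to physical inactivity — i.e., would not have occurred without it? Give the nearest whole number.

about 1053 cases

Let p₁ = 0.54, p₀ = 0.155.
PN = (p₁ − p₀)/p₁ = (0.54 − 0.155) / 0.54 ≈ 0.71296.
Attributable cases ≈ PN × (exposed cases) = 0.71296 × 1477 ≈ 1053.05.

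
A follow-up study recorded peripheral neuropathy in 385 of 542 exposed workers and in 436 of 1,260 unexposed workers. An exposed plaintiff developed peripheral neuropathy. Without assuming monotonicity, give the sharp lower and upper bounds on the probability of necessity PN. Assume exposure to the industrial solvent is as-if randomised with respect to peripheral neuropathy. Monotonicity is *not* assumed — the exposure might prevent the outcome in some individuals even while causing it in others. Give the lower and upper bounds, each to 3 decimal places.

p₁ = P(outcome | exposed) = 385/542 = 0.71033
p₀ = P(outcome | unexposed) = 436/1260 = 0.34603
Under exogeneity alone the bounds on PN are max{0,(p₁−p₀)/p₁} ≤ PN ≤ min{1,(1−p₀)/p₁}.
  lower = (p₁ − p₀)/p₁ = 0.3643 / 0.71033 ≈ 0.5129
  upper = min{1, (1 − p₀)/p₁} = 0.65397 / 0.71033 ≈ 0.9207

0.513 ≤ PN ≤ 0.921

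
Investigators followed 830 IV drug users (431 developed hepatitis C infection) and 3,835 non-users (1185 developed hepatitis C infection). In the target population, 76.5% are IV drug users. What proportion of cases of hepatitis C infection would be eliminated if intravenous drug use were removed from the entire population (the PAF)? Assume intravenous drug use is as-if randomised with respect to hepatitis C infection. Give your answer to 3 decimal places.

PAF ≈ 0.342

p₁ = P(outcome | exposed) = 431/830 = 0.51928
p₀ = P(outcome | unexposed) = 1185/3835 = 0.309
Overall risk P(Y=1) = π·p₁ + (1−π)·p₀ = 0.765×0.51928 + 0.235×0.309 = 0.46986.
Under exogeneity, PAF = [P(Y=1) − p₀] / P(Y=1).
PAF = (0.46986 − 0.309) / 0.46986 ≈ 0.3424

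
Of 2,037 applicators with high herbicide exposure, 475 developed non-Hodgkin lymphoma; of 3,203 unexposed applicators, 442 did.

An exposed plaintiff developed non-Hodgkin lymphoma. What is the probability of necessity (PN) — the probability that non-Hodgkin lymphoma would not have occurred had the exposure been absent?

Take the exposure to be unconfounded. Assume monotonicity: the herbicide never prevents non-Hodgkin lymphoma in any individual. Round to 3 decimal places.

PN ≈ 0.408

p₁ = P(outcome | exposed) = 475/2037 = 0.23319
p₀ = P(outcome | unexposed) = 442/3203 = 0.138
Under exogeneity and monotonicity, PN = (p₁ − p₀) / p₁.
PN = (0.23319 − 0.138) / 0.23319 = 0.09519 / 0.23319 ≈ 0.4082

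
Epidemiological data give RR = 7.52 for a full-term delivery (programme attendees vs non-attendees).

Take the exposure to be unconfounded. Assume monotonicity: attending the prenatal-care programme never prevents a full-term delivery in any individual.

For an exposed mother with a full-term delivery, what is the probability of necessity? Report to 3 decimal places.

PN ≈ 0.867

Under exogeneity and monotonicity, PN = (RR − 1) / RR = 1 − 1/RR.
PN = (7.52 − 1) / 7.52 = 6.52 / 7.52 ≈ 0.8670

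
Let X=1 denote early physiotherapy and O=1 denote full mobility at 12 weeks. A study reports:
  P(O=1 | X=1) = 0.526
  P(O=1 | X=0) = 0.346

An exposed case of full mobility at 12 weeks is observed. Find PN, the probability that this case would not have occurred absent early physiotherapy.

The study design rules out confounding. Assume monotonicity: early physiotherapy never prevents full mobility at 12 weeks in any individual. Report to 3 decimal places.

PN ≈ 0.342

Let p₁ = 0.526, p₀ = 0.346.
Under exogeneity and monotonicity, PN = (p₁ − p₀) / p₁.
PN = (0.526 − 0.346) / 0.526 = 0.18 / 0.526 ≈ 0.3422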